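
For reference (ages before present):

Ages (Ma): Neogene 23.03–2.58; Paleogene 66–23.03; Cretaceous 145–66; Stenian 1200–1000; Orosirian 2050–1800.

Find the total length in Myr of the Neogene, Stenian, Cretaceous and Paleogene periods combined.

342.42 million years

Each duration: Neogene = 20.45; Stenian = 200; Cretaceous = 79; Paleogene = 42.97.
Sum: 20.45 + 200 + 79 + 42.97 = 342.42 Myr.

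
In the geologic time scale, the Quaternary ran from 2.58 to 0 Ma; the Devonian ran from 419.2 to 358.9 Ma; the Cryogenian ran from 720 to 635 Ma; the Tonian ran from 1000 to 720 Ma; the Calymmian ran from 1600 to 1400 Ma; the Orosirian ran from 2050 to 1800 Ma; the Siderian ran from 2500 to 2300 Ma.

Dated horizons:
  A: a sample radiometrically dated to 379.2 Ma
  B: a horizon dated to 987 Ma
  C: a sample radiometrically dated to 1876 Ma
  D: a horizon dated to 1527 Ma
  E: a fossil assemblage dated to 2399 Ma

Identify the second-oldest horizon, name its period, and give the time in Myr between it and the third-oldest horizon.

C, in the Orosirian; 349 million years to D

Sorted oldest-first by Ma: E (2399), C (1876), D (1527), B (987), A (379.2).
The second oldest is C at 1876 Ma, which lies in 2050–1800 Ma: the Orosirian.
The third oldest is D at 1527 Ma; separation = |1876 − 1527| = 349 Myr.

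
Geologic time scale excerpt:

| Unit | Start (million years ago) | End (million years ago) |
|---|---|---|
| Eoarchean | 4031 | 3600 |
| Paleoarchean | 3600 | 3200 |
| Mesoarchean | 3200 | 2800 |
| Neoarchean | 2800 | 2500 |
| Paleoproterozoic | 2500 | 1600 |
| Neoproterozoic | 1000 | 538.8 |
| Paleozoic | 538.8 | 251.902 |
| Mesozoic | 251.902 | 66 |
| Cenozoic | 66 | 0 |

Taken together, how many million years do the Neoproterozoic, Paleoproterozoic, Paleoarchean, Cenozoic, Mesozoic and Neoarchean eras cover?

2313.102 million years

Duration is start − end for each: (1000 − 538.8) + (2500 − 1600) + (3600 − 3200) + (66 − 0) + (251.902 − 66) + (2800 − 2500).
That is 461.2 + 900 + 400 + 66 + 185.902 + 300, which totals 2313.102 million years.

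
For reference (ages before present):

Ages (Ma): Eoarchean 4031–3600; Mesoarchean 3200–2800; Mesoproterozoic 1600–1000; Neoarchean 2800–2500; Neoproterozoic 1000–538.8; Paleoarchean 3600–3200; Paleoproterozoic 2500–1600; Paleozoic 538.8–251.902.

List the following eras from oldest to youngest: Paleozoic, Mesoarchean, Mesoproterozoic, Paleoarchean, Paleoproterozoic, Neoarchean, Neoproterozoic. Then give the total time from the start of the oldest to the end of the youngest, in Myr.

Paleoarchean → Mesoarchean → Neoarchean → Paleoproterozoic → Mesoproterozoic → Neoproterozoic → Paleozoic; total span 3348.098 Myr

Start ages (Ma): Paleoarchean 3600, Mesoarchean 3200, Neoarchean 2800, Paleoproterozoic 2500, Mesoproterozoic 1600, Neoproterozoic 1000, Paleozoic 538.8.
Ordered oldest to youngest: Paleoarchean, Mesoarchean, Neoarchean, Paleoproterozoic, Mesoproterozoic, Neoproterozoic, Paleozoic.
Span = 3600 − 251.902 = 3348.098 Myr.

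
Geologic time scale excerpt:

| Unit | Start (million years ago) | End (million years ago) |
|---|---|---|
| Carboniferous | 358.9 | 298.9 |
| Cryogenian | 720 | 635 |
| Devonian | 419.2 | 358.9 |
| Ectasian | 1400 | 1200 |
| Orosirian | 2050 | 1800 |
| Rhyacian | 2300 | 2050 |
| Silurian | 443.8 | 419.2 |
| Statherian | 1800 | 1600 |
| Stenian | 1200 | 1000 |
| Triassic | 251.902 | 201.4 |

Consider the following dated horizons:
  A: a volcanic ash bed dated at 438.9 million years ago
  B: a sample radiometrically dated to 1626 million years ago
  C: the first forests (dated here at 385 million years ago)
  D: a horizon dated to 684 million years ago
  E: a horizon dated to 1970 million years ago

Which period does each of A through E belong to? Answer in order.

A: 438.9 Ma lies in 443.8–419.2 Ma, so Silurian.
B: 1626 Ma lies in 1800–1600 Ma, so Statherian.
C: 385 Ma lies in 419.2–358.9 Ma, so Devonian.
D: 684 Ma lies in 720–635 Ma, so Cryogenian.
E: 1970 Ma lies in 2050–1800 Ma, so Orosirian.

A — Silurian; B — Statherian; C — Devonian; D — Cryogenian; E — Orosirian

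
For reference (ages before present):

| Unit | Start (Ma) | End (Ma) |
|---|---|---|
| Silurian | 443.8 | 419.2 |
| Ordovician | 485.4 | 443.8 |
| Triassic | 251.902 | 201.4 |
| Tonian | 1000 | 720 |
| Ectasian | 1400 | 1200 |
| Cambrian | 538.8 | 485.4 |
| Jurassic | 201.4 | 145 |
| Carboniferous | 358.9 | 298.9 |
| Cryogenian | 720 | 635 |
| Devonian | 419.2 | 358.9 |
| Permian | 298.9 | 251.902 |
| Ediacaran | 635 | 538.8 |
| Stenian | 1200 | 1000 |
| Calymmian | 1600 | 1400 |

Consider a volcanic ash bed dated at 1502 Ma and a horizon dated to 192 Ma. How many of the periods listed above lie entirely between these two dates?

1502 Ma sits inside the Calymmian (1600–1400) and 192 Ma inside the Jurassic (201.4–145); neither of those is wholly between the two dates.
The listed periods lying completely between them are Ectasian, Stenian, Tonian, Cryogenian, Ediacaran, Cambrian, Ordovician, Silurian, Devonian, Carboniferous, Permian, Triassic — 12 in all.

12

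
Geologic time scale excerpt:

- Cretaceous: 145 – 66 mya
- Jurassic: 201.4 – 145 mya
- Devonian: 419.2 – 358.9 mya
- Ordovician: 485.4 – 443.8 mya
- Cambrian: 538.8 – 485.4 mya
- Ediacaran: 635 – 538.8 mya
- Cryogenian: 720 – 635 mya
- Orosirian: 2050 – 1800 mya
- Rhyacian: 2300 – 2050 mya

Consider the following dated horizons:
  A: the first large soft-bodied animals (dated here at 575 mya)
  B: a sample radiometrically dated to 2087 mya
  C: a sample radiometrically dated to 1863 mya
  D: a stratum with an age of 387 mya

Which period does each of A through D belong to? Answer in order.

Match each age against the start–end ranges in the excerpt: A = 575 Ma → Ediacaran (635–538.8); B = 2087 Ma → Rhyacian (2300–2050); C = 1863 Ma → Orosirian (2050–1800); D = 387 Ma → Devonian (419.2–358.9).

A — Ediacaran; B — Rhyacian; C — Orosirian; D — Devonian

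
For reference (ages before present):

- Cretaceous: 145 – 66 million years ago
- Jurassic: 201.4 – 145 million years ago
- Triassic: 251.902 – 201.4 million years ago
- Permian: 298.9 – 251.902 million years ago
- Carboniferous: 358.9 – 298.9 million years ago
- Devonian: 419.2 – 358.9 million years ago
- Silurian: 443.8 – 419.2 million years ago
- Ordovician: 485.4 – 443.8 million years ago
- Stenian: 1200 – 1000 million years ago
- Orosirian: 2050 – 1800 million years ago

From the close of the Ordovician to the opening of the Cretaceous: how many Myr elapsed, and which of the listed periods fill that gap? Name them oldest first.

End of Ordovician = 443.8 Ma; start of Cretaceous = 145 Ma.
Gap = 443.8 − 145 = 298.8 Myr.
Periods wholly inside 443.8–145 Ma: Silurian (443.8–419.2), Devonian (419.2–358.9), Carboniferous (358.9–298.9), Permian (298.9–251.902), Triassic (251.902–201.4), Jurassic (201.4–145).

298.8 million years; Silurian, Devonian, Carboniferous, Permian, Triassic, Jurassic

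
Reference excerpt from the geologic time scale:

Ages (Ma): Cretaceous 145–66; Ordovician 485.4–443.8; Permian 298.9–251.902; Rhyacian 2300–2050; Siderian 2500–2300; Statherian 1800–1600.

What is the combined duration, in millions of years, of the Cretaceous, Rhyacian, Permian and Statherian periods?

575.998 million years

Each duration: Cretaceous = 79; Rhyacian = 250; Permian = 46.998; Statherian = 200.
Sum: 79 + 250 + 46.998 + 200 = 575.998 Myr.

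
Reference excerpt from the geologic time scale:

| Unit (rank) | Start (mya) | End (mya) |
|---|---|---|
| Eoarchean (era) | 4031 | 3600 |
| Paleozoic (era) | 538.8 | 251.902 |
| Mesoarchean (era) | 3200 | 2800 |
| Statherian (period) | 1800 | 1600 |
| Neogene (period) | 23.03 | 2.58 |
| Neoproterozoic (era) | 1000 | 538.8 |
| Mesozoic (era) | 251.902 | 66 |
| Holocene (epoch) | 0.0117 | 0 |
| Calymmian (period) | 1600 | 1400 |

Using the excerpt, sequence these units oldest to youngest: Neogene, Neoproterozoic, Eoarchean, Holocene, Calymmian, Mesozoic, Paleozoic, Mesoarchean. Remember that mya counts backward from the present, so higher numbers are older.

Eoarchean, Mesoarchean, Calymmian, Neoproterozoic, Paleozoic, Mesozoic, Neogene, Holocene

The oldest of these is Eoarchean (starts 4031 Ma) and the youngest is Holocene (ends 0 Ma).
In between, by decreasing start age: Mesoarchean (3200), Calymmian (1600), Neoproterozoic (1000), Paleozoic (538.8), Mesozoic (251.902), Neogene (23.03).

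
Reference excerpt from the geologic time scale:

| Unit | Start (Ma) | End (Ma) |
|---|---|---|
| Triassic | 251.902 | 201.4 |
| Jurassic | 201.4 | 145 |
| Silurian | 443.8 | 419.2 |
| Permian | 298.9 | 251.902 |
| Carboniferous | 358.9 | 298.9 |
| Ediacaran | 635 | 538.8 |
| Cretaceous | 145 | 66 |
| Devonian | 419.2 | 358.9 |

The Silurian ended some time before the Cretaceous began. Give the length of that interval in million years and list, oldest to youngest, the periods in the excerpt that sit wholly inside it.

274.2 million years; Devonian, Carboniferous, Permian, Triassic, Jurassic

End of Silurian = 419.2 Ma; start of Cretaceous = 145 Ma.
Gap = 419.2 − 145 = 274.2 Myr.
Periods wholly inside 419.2–145 Ma: Devonian (419.2–358.9), Carboniferous (358.9–298.9), Permian (298.9–251.902), Triassic (251.902–201.4), Jurassic (201.4–145).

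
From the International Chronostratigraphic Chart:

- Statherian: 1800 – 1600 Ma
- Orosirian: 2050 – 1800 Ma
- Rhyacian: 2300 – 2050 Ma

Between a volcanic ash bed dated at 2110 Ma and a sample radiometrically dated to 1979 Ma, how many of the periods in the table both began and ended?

Checking each listed span, none has both start < 2110 Ma and end > 1979 Ma — every period straddles one of the two dates or lies outside them — so the count is 0.

0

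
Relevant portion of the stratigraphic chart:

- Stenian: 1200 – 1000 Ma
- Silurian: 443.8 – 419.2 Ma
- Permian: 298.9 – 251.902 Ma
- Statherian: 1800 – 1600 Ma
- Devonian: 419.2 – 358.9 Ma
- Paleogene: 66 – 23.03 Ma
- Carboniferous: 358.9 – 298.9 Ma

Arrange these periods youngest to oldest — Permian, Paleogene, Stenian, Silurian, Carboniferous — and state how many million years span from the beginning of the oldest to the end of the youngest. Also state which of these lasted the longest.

Paleogene, Permian, Carboniferous, Silurian, Stenian; total span 1176.97 Myr; longest is Stenian

From the excerpt: Permian 298.9–251.902; Paleogene 66–23.03; Stenian 1200–1000; Silurian 443.8–419.2; Carboniferous 358.9–298.9 (Ma).
Larger Ma is earlier, so the oldest is Stenian and the youngest is Paleogene; youngest to oldest: Paleogene, Permian, Carboniferous, Silurian, Stenian.
Oldest start 1200 minus youngest end 23.03 gives 1176.97 Myr overall.
Individual lengths (start − end): Permian 46.998; Paleogene 42.97; Carboniferous 60; Stenian 200; Silurian 24.6. The largest is Stenian at 200 Myr.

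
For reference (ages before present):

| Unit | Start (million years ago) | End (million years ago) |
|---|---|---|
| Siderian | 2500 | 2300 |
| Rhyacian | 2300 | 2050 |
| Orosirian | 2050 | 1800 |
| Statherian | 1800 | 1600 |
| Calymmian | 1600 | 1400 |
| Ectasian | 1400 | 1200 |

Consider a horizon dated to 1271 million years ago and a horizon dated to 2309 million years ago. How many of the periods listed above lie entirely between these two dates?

4

The older date is 2309 Ma and the younger is 1271 Ma.
Periods with start < 2309 and end > 1271 Ma: Rhyacian (2300–2050), Orosirian (2050–1800), Statherian (1800–1600), Calymmian (1600–1400).
That is 4 complete periods.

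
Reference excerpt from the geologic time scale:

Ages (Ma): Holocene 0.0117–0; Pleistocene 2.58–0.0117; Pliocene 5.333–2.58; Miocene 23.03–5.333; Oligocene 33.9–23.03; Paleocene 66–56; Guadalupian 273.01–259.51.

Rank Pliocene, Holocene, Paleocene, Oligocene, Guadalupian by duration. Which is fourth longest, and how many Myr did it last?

Start − end for each: Pliocene 5.333 − 2.58 = 2.753; Holocene 0.0117 − 0 = 0.0117; Paleocene 66 − 56 = 10; Oligocene 33.9 − 23.03 = 10.87; Guadalupian 273.01 − 259.51 = 13.5.
Ranking these from longest: Guadalupian > Oligocene > Paleocene > Pliocene > Holocene.
Position 4 in that ranking is Pliocene, which lasted 2.753 Myr.

Pliocene, 2.753 million years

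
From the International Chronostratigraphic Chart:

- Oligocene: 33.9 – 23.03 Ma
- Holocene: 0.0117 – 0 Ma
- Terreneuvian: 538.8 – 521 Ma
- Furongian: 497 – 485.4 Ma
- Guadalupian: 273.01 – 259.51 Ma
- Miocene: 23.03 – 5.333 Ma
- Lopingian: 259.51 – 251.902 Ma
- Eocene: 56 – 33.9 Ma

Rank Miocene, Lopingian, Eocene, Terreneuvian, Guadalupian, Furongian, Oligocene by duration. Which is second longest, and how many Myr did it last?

Start − end for each: Miocene 23.03 − 5.333 = 17.697; Lopingian 259.51 − 251.902 = 7.608; Eocene 56 − 33.9 = 22.1; Terreneuvian 538.8 − 521 = 17.8; Guadalupian 273.01 − 259.51 = 13.5; Furongian 497 − 485.4 = 11.6; Oligocene 33.9 − 23.03 = 10.87.
Ranking these from longest: Eocene > Terreneuvian > Miocene > Guadalupian > Furongian > Oligocene > Lopingian.
Position 2 in that ranking is Terreneuvian, which lasted 17.8 Myr.

Terreneuvian, 17.8 million years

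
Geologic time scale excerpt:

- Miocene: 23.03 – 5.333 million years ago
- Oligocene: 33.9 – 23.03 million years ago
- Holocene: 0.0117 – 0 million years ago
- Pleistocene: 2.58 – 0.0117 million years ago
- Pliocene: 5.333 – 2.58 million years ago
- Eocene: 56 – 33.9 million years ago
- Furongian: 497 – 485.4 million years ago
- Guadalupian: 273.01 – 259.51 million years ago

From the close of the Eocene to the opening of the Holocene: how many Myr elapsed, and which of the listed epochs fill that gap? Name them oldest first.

The Eocene closes at 33.9 Ma and the Holocene opens at 0.0117 Ma, so the interval is 33.9 − 0.0117 = 33.8883 Myr.
An epoch fits inside if it starts at or after 33.9 Ma and ends at or before 0.0117 Ma; oldest first that gives Oligocene, Miocene, Pliocene, Pleistocene.

33.8883 million years; Oligocene, Miocene, Pliocene, Pleistocene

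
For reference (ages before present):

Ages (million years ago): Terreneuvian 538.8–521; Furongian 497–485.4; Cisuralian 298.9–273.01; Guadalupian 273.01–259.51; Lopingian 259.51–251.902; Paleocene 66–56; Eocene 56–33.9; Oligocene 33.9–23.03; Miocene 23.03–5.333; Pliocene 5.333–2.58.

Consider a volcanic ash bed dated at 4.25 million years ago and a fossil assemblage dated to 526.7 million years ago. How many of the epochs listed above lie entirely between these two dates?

8

526.7 Ma sits inside the Terreneuvian (538.8–521) and 4.25 Ma inside the Pliocene (5.333–2.58); neither of those is wholly between the two dates.
The listed epochs lying completely between them are Furongian, Cisuralian, Guadalupian, Lopingian, Paleocene, Eocene, Oligocene, Miocene — 8 in all.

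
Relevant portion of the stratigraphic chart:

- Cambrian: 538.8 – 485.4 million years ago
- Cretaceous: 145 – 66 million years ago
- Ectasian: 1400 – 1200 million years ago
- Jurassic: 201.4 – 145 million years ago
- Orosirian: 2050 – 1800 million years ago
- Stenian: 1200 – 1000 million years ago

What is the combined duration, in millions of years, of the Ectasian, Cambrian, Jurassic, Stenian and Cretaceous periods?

Each duration: Ectasian = 200; Cambrian = 53.4; Jurassic = 56.4; Stenian = 200; Cretaceous = 79.
Sum: 200 + 53.4 + 56.4 + 200 + 79 = 588.8 Myr.

588.8 million years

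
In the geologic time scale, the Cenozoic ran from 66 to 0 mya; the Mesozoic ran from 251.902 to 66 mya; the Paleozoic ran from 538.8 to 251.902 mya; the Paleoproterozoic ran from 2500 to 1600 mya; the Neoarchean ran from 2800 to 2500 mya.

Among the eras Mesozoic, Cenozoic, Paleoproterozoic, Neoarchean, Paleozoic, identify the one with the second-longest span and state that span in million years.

Start − end for each: Mesozoic 251.902 − 66 = 185.902; Cenozoic 66 − 0 = 66; Paleoproterozoic 2500 − 1600 = 900; Neoarchean 2800 − 2500 = 300; Paleozoic 538.8 − 251.902 = 286.898.
Ranking these from longest: Paleoproterozoic > Neoarchean > Paleozoic > Mesozoic > Cenozoic.
Position 2 in that ranking is Neoarchean, which lasted 300 Myr.

Neoarchean, 300 million years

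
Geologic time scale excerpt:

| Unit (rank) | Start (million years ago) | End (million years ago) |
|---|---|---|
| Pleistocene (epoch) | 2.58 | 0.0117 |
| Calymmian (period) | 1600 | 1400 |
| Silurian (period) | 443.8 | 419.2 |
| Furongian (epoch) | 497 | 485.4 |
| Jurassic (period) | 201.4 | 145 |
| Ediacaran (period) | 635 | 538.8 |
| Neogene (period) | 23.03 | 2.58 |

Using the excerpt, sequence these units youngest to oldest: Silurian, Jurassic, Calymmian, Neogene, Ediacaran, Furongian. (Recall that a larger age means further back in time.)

The oldest of these is Calymmian (starts 1600 Ma) and the youngest is Neogene (ends 2.58 Ma).
In between, by decreasing start age: Ediacaran (635), Furongian (497), Silurian (443.8), Jurassic (201.4).
Listing youngest first means reversing that sequence.

Neogene, Jurassic, Silurian, Furongian, Ediacaran, Calymmian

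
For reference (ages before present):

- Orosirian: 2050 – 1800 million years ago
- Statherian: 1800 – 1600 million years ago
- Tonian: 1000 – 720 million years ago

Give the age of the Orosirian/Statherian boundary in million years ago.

1800 million years ago

The Orosirian ends and the Statherian begins at 1800 million years ago.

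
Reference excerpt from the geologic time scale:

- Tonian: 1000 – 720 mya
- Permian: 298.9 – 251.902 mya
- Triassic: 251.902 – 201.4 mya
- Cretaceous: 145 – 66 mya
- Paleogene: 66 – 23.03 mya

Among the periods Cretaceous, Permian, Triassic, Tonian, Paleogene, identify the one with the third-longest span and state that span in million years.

Start − end for each: Cretaceous 145 − 66 = 79; Permian 298.9 − 251.902 = 46.998; Triassic 251.902 − 201.4 = 50.502; Tonian 1000 − 720 = 280; Paleogene 66 − 23.03 = 42.97.
Ranking these from longest: Tonian > Cretaceous > Triassic > Permian > Paleogene.
Position 3 in that ranking is Triassic, which lasted 50.502 Myr.

Triassic, 50.502 million years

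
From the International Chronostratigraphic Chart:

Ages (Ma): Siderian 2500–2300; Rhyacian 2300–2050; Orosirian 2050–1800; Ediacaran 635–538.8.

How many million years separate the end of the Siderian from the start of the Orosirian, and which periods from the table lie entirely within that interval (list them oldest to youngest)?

250 million years; Rhyacian

The Siderian closes at 2300 Ma and the Orosirian opens at 2050 Ma, so the interval is 2300 − 2050 = 250 Myr.
A period fits inside if it starts at or after 2300 Ma and ends at or before 2050 Ma; oldest first that gives Rhyacian.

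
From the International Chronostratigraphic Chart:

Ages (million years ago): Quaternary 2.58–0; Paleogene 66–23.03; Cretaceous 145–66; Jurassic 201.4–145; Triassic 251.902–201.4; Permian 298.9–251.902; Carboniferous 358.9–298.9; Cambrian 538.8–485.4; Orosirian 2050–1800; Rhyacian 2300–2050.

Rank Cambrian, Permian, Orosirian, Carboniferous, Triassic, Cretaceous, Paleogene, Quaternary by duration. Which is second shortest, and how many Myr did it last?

Start − end for each: Cambrian 538.8 − 485.4 = 53.4; Permian 298.9 − 251.902 = 46.998; Orosirian 2050 − 1800 = 250; Carboniferous 358.9 − 298.9 = 60; Triassic 251.902 − 201.4 = 50.502; Cretaceous 145 − 66 = 79; Paleogene 66 − 23.03 = 42.97; Quaternary 2.58 − 0 = 2.58.
Ranking these from shortest: Quaternary < Paleogene < Permian < Triassic < Cambrian < Carboniferous < Cretaceous < Orosirian.
Position 2 in that ranking is Paleogene, which lasted 42.97 Myr.

Paleogene, 42.97 million years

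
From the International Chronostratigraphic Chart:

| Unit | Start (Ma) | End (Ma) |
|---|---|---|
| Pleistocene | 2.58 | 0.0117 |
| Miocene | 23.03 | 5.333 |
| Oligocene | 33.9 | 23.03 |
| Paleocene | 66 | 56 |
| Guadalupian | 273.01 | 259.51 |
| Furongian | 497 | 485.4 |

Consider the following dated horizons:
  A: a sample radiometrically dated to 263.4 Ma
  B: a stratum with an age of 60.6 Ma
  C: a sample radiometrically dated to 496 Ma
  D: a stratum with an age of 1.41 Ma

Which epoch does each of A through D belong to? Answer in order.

A: 263.4 Ma lies in 273.01–259.51 Ma, so Guadalupian.
B: 60.6 Ma lies in 66–56 Ma, so Paleocene.
C: 496 Ma lies in 497–485.4 Ma, so Furongian.
D: 1.41 Ma lies in 2.58–0.0117 Ma, so Pleistocene.

A — Guadalupian; B — Paleocene; C — Furongian; D — Pleistocene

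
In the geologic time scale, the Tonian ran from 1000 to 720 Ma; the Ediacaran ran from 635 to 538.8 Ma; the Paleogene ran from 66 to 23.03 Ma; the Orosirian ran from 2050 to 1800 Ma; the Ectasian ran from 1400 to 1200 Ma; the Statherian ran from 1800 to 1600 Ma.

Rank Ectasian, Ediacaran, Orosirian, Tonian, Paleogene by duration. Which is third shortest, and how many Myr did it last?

Ectasian, 200 million years

Start − end for each: Ectasian 1400 − 1200 = 200; Ediacaran 635 − 538.8 = 96.2; Orosirian 2050 − 1800 = 250; Tonian 1000 − 720 = 280; Paleogene 66 − 23.03 = 42.97.
Ranking these from shortest: Paleogene < Ediacaran < Ectasian < Orosirian < Tonian.
Position 3 in that ranking is Ectasian, which lasted 200 Myr.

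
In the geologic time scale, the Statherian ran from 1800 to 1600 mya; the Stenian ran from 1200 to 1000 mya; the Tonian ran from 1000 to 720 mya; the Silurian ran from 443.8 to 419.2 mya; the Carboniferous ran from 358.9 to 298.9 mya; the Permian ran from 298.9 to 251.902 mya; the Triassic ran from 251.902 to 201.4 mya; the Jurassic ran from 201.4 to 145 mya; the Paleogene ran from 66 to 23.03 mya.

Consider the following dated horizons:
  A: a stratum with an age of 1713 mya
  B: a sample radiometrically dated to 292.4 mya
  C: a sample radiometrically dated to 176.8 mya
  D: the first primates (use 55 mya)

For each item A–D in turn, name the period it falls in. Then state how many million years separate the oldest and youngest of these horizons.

A — Statherian; B — Permian; C — Jurassic; D — Paleogene; span 1658 million years

A: 1713 Ma lies in 1800–1600 Ma, so Statherian.
B: 292.4 Ma lies in 298.9–251.902 Ma, so Permian.
C: 176.8 Ma lies in 201.4–145 Ma, so Jurassic.
D: 55 Ma lies in 66–23.03 Ma, so Paleogene.
Oldest = 1713 Ma, youngest = 55 Ma → span 1658 Myr.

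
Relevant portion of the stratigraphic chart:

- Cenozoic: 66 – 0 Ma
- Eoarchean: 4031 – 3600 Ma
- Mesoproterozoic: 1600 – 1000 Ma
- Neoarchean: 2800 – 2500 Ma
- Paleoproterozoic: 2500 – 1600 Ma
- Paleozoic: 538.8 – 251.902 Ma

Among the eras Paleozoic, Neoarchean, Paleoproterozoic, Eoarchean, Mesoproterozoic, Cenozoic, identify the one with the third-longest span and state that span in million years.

Durations: Paleozoic 286.898; Neoarchean 300; Paleoproterozoic 900; Eoarchean 431; Mesoproterozoic 600; Cenozoic 66 Myr.
Sorted longest-first: Paleoproterozoic (900), Mesoproterozoic (600), Eoarchean (431), Neoarchean (300), Paleozoic (286.898), Cenozoic (66).
The third longest is Eoarchean at 431 Myr.

Eoarchean, 431 million years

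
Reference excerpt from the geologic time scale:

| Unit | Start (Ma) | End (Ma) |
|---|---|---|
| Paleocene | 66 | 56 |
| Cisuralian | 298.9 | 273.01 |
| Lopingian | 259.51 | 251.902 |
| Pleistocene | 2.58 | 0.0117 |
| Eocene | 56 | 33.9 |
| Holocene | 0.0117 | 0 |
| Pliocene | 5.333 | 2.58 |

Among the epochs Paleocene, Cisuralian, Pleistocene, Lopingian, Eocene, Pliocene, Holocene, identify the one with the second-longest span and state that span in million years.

Start − end for each: Paleocene 66 − 56 = 10; Cisuralian 298.9 − 273.01 = 25.89; Pleistocene 2.58 − 0.0117 = 2.5683; Lopingian 259.51 − 251.902 = 7.608; Eocene 56 − 33.9 = 22.1; Pliocene 5.333 − 2.58 = 2.753; Holocene 0.0117 − 0 = 0.0117.
Ranking these from longest: Cisuralian > Eocene > Paleocene > Lopingian > Pliocene > Pleistocene > Holocene.
Position 2 in that ranking is Eocene, which lasted 22.1 Myr.

Eocene, 22.1 million years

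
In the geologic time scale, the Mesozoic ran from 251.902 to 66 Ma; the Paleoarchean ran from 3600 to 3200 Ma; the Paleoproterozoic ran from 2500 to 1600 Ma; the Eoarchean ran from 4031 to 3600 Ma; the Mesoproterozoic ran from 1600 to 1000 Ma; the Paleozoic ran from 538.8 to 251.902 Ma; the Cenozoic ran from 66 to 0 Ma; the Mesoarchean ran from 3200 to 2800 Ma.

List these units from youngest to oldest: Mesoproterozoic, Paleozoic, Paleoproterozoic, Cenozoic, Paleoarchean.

Sorting by start age (ascending Ma, since larger Ma = older): Cenozoic began 66, Paleozoic began 538.8, Mesoproterozoic began 1600, Paleoproterozoic began 2500, Paleoarchean began 3600.

Cenozoic, then Paleozoic, then Mesoproterozoic, then Paleoproterozoic, then Paleoarchean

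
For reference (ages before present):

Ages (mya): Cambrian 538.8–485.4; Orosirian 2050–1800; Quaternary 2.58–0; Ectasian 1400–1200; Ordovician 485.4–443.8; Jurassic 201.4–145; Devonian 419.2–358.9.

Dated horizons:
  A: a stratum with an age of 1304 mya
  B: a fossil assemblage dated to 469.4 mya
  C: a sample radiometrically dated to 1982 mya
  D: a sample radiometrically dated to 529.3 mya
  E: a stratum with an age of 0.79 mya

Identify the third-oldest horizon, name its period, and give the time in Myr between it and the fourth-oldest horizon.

Larger Ma means older, so oldest first: C 1982 > A 1304 > D 529.3 > B 469.4 > E 0.79.
Counting 3 along gives D (529.3 Ma); the excerpt puts that inside the Cambrian, 538.8–485.4 Ma.
Next in line is B (469.4 Ma), and 529.3 − 469.4 = 59.9 Myr.

D, in the Cambrian; 59.9 million years to B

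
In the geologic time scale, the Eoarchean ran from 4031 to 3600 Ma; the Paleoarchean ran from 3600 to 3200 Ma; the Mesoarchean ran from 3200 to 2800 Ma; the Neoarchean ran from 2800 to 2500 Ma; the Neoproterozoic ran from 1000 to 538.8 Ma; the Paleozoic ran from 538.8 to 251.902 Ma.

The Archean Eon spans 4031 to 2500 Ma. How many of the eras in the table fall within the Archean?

Eras inside 4031–2500 Ma: Eoarchean, Paleoarchean, Mesoarchean, Neoarchean — 4 in total.

4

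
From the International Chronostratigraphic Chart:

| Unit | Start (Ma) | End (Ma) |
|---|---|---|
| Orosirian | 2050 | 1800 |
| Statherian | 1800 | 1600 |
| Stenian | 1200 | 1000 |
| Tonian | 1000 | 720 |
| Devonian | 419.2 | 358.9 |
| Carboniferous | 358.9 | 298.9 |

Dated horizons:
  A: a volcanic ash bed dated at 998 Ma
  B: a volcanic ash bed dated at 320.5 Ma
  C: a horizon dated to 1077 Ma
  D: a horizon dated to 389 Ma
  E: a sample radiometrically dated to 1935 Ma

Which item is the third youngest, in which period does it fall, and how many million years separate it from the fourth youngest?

A, in the Tonian; 79 million years to C

Smaller Ma means younger, so youngest first: B 320.5 < D 389 < A 998 < C 1077 < E 1935.
Counting 3 along gives A (998 Ma); the excerpt puts that inside the Tonian, 1000–720 Ma.
Next in line is C (1077 Ma), and 1077 − 998 = 79 Myr.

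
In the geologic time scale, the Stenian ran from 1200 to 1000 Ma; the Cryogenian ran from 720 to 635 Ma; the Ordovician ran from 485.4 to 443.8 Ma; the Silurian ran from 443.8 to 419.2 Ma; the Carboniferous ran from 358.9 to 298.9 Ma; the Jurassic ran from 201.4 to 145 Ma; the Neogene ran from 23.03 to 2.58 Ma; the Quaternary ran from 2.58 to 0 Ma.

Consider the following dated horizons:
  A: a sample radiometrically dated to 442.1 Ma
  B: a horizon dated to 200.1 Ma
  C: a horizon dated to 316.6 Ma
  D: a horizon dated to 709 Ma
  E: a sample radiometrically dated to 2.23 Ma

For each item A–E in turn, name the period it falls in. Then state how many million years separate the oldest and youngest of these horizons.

A — Silurian; B — Jurassic; C — Carboniferous; D — Cryogenian; E — Quaternary; span 706.77 million years

A: 442.1 Ma lies in 443.8–419.2 Ma, so Silurian.
B: 200.1 Ma lies in 201.4–145 Ma, so Jurassic.
C: 316.6 Ma lies in 358.9–298.9 Ma, so Carboniferous.
D: 709 Ma lies in 720–635 Ma, so Cryogenian.
E: 2.23 Ma lies in 2.58–0 Ma, so Quaternary.
Oldest = 709 Ma, youngest = 2.23 Ma → span 706.77 Myr.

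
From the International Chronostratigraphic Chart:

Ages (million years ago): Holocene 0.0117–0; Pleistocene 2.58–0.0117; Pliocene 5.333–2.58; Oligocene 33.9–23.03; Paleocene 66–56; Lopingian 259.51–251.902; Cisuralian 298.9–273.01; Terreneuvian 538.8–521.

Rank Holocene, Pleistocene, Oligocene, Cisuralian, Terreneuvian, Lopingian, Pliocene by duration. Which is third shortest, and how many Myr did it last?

Pliocene, 2.753 million years

Start − end for each: Holocene 0.0117 − 0 = 0.0117; Pleistocene 2.58 − 0.0117 = 2.5683; Oligocene 33.9 − 23.03 = 10.87; Cisuralian 298.9 − 273.01 = 25.89; Terreneuvian 538.8 − 521 = 17.8; Lopingian 259.51 − 251.902 = 7.608; Pliocene 5.333 − 2.58 = 2.753.
Ranking these from shortest: Holocene < Pleistocene < Pliocene < Lopingian < Oligocene < Terreneuvian < Cisuralian.
Position 3 in that ranking is Pliocene, which lasted 2.753 Myr.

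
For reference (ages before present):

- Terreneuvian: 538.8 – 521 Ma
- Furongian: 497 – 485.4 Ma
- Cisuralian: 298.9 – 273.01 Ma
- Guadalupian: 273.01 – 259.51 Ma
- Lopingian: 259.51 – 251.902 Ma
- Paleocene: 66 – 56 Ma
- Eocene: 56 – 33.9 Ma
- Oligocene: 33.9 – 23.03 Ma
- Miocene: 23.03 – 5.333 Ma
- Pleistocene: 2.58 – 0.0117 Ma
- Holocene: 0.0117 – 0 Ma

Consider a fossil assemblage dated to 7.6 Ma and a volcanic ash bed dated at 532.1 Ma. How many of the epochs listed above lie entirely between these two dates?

7

The older date is 532.1 Ma and the younger is 7.6 Ma.
Epochs with start < 532.1 and end > 7.6 Ma: Furongian (497–485.4), Cisuralian (298.9–273.01), Guadalupian (273.01–259.51), Lopingian (259.51–251.902), Paleocene (66–56), Eocene (56–33.9), Oligocene (33.9–23.03).
That is 7 complete epochs.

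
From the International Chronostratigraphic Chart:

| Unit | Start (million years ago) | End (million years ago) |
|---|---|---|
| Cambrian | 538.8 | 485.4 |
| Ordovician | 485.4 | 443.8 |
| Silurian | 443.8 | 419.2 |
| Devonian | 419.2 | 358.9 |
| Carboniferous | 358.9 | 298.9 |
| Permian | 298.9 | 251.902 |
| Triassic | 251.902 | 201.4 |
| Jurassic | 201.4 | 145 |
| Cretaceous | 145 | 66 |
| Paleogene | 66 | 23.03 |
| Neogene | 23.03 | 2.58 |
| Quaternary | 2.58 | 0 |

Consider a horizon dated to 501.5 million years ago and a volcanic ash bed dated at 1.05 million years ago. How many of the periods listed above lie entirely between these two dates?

501.5 Ma sits inside the Cambrian (538.8–485.4) and 1.05 Ma inside the Quaternary (2.58–0); neither of those is wholly between the two dates.
The listed periods lying completely between them are Ordovician, Silurian, Devonian, Carboniferous, Permian, Triassic, Jurassic, Cretaceous, Paleogene, Neogene — 10 in all.

10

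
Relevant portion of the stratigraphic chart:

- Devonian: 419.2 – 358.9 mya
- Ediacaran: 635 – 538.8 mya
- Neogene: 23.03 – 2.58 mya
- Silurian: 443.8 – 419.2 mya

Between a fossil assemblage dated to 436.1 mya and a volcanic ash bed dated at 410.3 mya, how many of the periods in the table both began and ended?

Checking each listed span, none has both start < 436.1 Ma and end > 410.3 Ma — every period straddles one of the two dates or lies outside them — so the count is 0.

0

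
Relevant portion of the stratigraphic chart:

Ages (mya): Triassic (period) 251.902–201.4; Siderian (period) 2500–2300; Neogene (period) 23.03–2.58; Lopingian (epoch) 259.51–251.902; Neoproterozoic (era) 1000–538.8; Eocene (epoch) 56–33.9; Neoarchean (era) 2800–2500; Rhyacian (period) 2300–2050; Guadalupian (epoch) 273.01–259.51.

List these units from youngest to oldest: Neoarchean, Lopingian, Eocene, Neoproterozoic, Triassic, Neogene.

Sorting by start age (ascending Ma, since larger Ma = older): Neogene start 23.03, Eocene start 56, Triassic start 251.902, Lopingian start 259.51, Neoproterozoic start 1000, Neoarchean start 2800.

Neogene, Eocene, Triassic, Lopingian, Neoproterozoic, Neoarchean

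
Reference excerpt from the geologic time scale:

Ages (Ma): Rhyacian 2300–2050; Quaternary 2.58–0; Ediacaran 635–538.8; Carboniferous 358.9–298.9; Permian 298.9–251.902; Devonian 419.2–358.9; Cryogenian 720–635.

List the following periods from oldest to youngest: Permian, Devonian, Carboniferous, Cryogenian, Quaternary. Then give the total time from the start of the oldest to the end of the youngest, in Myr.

From the excerpt: Permian 298.9–251.902; Devonian 419.2–358.9; Carboniferous 358.9–298.9; Cryogenian 720–635; Quaternary 2.58–0 (Ma).
Larger Ma is earlier, so the oldest is Cryogenian and the youngest is Quaternary; oldest to youngest: Cryogenian, Devonian, Carboniferous, Permian, Quaternary.
Oldest start 720 minus youngest end 0 gives 720 Myr overall.

Cryogenian → Devonian → Carboniferous → Permian → Quaternary; total span 720 Myr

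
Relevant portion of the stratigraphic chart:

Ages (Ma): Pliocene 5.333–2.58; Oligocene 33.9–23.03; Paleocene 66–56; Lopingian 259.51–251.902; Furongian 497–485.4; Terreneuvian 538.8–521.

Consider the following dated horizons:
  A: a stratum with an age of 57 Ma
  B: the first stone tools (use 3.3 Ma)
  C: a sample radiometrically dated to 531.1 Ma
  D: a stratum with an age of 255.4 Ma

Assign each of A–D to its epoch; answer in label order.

A — Paleocene; B — Pliocene; C — Terreneuvian; D — Lopingian

Match each age against the start–end ranges in the excerpt: A = 57 Ma → Paleocene (66–56); B = 3.3 Ma → Pliocene (5.333–2.58); C = 531.1 Ma → Terreneuvian (538.8–521); D = 255.4 Ma → Lopingian (259.51–251.902).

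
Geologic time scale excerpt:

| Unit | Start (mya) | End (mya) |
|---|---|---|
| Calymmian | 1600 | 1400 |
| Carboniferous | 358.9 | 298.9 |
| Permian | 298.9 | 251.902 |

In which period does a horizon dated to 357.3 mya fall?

Carboniferous

357.3 Ma lies between 358.9 and 298.9 Ma, so it falls in the Carboniferous.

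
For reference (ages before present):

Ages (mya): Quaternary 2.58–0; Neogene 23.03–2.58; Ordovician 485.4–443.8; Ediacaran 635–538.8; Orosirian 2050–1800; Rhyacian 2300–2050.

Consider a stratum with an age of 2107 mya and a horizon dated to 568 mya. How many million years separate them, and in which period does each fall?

1539 million years apart; the first in the Rhyacian, the second in the Ediacaran

Elapsed time: 2107 − 568 = 1539 Myr.
2107 Ma lies within 2300–2050 Ma: Rhyacian.
568 Ma lies within 635–538.8 Ma: Ediacaran.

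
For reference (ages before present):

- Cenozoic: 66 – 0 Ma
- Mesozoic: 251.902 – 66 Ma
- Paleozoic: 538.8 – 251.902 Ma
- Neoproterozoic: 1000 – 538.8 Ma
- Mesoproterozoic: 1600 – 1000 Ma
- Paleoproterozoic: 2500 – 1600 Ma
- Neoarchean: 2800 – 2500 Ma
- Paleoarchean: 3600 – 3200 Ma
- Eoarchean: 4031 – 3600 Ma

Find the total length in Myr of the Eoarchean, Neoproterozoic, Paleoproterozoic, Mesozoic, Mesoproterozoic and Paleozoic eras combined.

Each duration: Eoarchean = 431; Neoproterozoic = 461.2; Paleoproterozoic = 900; Mesozoic = 185.902; Mesoproterozoic = 600; Paleozoic = 286.898.
Sum: 431 + 461.2 + 900 + 185.902 + 600 + 286.898 = 2865 Myr.

2865 million years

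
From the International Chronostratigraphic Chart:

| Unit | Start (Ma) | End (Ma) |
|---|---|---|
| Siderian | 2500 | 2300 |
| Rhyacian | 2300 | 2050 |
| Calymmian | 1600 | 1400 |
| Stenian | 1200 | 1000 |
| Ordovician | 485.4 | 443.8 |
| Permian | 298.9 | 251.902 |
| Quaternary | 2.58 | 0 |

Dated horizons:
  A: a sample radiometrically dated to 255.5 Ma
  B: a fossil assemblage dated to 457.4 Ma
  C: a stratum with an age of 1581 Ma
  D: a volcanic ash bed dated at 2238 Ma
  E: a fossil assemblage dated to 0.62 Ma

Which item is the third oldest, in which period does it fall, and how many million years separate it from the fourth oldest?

B, in the Ordovician; 201.9 million years to A

Larger Ma means older, so oldest first: D 2238 > C 1581 > B 457.4 > A 255.5 > E 0.62.
Counting 3 along gives B (457.4 Ma); the excerpt puts that inside the Ordovician, 485.4–443.8 Ma.
Next in line is A (255.5 Ma), and 457.4 − 255.5 = 201.9 Myr.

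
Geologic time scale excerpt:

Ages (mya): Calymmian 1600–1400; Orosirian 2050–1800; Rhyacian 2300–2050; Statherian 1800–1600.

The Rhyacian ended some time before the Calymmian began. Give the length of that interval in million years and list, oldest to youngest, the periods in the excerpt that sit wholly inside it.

450 million years; Orosirian, Statherian

The Rhyacian closes at 2050 Ma and the Calymmian opens at 1600 Ma, so the interval is 2050 − 1600 = 450 Myr.
A period fits inside if it starts at or after 2050 Ma and ends at or before 1600 Ma; oldest first that gives Orosirian, Statherian.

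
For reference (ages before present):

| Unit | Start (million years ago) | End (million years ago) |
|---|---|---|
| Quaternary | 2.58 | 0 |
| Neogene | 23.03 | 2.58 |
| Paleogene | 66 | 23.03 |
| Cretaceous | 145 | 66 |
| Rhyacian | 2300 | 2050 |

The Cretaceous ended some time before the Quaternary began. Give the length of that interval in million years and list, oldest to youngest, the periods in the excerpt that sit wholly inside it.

End of Cretaceous = 66 Ma; start of Quaternary = 2.58 Ma.
Gap = 66 − 2.58 = 63.42 Myr.
Periods wholly inside 66–2.58 Ma: Paleogene (66–23.03), Neogene (23.03–2.58).

63.42 million years; Paleogene, Neogene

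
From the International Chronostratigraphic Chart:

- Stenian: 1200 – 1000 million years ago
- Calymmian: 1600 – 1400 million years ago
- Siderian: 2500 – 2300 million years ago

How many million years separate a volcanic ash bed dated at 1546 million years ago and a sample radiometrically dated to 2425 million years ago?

2425 − 1546 = 879 million years.

879 million years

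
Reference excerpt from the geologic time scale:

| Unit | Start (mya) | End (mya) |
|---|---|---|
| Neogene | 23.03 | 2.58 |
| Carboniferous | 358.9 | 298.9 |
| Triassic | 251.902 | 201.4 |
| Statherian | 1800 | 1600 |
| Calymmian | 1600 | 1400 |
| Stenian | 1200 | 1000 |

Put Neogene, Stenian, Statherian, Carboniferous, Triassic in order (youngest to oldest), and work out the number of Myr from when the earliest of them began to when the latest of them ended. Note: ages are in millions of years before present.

Start ages (Ma): Statherian 1800, Stenian 1200, Carboniferous 358.9, Triassic 251.902, Neogene 23.03.
Ordered youngest to oldest: Neogene, Triassic, Carboniferous, Stenian, Statherian.
Span = 1800 − 2.58 = 1797.42 Myr.

Neogene, Triassic, Carboniferous, Stenian, Statherian; total span 1797.42 Myr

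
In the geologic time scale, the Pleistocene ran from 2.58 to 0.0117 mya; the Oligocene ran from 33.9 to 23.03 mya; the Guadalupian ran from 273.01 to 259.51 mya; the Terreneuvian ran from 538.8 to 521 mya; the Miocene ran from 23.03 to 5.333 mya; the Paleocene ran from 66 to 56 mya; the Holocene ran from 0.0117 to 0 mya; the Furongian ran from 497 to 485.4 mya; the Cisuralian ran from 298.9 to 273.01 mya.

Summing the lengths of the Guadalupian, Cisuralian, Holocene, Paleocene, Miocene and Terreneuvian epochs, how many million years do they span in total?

Each duration: Guadalupian = 13.5; Cisuralian = 25.89; Holocene = 0.0117; Paleocene = 10; Miocene = 17.697; Terreneuvian = 17.8.
Sum: 13.5 + 25.89 + 0.0117 + 10 + 17.697 + 17.8 = 84.8987 Myr.

84.8987 million years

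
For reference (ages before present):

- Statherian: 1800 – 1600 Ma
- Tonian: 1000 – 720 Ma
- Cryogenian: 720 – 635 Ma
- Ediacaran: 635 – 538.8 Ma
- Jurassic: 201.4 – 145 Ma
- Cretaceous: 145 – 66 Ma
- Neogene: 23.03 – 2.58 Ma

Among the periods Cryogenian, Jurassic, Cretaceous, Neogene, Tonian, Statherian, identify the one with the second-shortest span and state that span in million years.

Jurassic, 56.4 million years

Durations: Cryogenian 85; Jurassic 56.4; Cretaceous 79; Neogene 20.45; Tonian 280; Statherian 200 Myr.
Sorted shortest-first: Neogene (20.45), Jurassic (56.4), Cretaceous (79), Cryogenian (85), Statherian (200), Tonian (280).
The second shortest is Jurassic at 56.4 Myr.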